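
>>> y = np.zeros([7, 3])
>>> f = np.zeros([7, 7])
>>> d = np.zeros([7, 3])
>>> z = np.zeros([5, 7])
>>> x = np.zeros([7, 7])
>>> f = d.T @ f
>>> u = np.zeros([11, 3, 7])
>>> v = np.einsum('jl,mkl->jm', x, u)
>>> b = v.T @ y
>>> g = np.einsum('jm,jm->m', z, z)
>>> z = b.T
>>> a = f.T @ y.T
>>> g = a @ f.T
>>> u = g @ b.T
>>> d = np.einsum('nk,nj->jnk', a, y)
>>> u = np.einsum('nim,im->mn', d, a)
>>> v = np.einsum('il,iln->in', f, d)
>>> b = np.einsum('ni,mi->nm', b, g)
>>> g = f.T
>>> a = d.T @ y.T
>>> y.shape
(7, 3)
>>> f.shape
(3, 7)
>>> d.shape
(3, 7, 7)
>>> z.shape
(3, 11)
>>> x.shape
(7, 7)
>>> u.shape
(7, 3)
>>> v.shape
(3, 7)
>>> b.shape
(11, 7)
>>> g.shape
(7, 3)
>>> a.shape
(7, 7, 7)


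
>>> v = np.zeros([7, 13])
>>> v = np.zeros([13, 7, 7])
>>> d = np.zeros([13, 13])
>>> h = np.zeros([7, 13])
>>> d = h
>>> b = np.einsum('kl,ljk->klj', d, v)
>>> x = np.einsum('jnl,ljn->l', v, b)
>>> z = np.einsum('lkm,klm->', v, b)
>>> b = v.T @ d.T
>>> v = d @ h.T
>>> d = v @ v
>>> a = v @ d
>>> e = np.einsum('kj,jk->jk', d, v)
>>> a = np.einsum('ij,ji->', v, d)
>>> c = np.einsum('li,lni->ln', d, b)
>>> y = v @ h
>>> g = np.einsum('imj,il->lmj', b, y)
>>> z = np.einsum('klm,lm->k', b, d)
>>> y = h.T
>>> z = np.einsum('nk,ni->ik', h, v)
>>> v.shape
(7, 7)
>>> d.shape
(7, 7)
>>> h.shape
(7, 13)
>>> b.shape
(7, 7, 7)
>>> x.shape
(7,)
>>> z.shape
(7, 13)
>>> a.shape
()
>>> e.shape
(7, 7)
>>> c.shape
(7, 7)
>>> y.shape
(13, 7)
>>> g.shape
(13, 7, 7)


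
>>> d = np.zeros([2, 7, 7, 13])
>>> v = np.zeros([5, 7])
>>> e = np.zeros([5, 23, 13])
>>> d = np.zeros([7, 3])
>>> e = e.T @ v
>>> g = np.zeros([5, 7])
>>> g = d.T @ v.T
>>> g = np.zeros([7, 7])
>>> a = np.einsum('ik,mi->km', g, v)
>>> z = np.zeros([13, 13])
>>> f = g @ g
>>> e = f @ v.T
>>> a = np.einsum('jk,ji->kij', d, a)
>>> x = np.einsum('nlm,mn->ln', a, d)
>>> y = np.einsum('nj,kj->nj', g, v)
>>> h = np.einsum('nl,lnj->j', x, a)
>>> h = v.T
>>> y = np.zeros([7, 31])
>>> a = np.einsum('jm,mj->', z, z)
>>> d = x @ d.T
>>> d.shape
(5, 7)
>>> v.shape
(5, 7)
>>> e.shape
(7, 5)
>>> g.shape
(7, 7)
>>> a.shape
()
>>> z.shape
(13, 13)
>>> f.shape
(7, 7)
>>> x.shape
(5, 3)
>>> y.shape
(7, 31)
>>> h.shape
(7, 5)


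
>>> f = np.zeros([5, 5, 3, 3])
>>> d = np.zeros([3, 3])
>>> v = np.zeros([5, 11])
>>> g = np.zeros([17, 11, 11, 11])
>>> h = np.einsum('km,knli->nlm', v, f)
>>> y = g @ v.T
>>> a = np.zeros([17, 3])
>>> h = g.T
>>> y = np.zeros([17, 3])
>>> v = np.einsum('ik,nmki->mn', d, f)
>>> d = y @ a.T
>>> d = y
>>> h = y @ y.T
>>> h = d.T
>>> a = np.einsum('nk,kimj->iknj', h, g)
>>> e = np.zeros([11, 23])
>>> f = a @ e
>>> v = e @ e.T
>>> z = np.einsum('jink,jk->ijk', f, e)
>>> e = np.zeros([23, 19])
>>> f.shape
(11, 17, 3, 23)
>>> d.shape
(17, 3)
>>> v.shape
(11, 11)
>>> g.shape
(17, 11, 11, 11)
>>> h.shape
(3, 17)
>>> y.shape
(17, 3)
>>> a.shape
(11, 17, 3, 11)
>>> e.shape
(23, 19)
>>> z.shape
(17, 11, 23)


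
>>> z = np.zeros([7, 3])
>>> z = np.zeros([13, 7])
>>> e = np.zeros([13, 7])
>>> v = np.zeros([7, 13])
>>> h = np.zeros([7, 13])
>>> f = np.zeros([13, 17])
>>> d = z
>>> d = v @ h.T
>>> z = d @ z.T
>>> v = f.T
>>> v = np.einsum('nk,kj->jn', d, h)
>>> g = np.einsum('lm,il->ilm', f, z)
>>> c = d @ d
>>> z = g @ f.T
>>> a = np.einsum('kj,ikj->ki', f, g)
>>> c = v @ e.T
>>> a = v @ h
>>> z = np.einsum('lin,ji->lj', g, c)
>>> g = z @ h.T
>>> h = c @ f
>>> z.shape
(7, 13)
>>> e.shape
(13, 7)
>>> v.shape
(13, 7)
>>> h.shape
(13, 17)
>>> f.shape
(13, 17)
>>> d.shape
(7, 7)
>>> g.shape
(7, 7)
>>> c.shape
(13, 13)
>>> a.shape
(13, 13)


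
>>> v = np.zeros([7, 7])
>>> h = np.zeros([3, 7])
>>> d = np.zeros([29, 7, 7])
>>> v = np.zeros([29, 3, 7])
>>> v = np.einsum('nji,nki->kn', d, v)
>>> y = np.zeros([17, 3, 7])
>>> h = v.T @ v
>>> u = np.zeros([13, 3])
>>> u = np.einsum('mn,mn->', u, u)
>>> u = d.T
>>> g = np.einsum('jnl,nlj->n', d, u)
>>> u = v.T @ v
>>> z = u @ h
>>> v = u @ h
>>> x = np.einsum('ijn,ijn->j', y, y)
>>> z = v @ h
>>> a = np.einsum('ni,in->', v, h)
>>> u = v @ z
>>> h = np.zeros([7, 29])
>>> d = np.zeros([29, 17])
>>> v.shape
(29, 29)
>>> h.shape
(7, 29)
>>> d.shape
(29, 17)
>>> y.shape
(17, 3, 7)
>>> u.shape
(29, 29)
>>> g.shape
(7,)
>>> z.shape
(29, 29)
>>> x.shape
(3,)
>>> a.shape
()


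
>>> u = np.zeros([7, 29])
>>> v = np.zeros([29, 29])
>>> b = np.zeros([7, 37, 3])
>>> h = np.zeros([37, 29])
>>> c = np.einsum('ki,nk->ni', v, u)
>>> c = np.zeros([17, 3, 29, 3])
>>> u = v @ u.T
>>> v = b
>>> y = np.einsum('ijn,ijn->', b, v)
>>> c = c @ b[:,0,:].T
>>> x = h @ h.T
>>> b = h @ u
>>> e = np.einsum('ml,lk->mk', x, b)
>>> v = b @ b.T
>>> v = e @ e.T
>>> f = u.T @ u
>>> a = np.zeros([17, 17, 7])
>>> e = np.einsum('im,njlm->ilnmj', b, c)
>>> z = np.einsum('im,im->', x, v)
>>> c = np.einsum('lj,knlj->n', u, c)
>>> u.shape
(29, 7)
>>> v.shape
(37, 37)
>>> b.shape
(37, 7)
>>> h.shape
(37, 29)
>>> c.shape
(3,)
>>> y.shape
()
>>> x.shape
(37, 37)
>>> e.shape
(37, 29, 17, 7, 3)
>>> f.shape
(7, 7)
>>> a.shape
(17, 17, 7)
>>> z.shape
()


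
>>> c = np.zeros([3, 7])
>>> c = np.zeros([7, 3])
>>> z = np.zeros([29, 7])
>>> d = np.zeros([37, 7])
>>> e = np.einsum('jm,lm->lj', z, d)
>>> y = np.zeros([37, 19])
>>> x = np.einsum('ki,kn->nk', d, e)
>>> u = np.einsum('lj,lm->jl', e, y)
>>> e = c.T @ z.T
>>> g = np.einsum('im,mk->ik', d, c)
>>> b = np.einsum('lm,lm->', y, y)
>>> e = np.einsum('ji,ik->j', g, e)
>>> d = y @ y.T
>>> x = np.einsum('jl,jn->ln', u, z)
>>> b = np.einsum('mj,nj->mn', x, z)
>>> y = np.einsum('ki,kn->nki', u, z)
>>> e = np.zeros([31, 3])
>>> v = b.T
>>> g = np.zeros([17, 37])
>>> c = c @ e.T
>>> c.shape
(7, 31)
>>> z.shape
(29, 7)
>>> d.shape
(37, 37)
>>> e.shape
(31, 3)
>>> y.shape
(7, 29, 37)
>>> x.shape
(37, 7)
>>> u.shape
(29, 37)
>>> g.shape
(17, 37)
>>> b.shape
(37, 29)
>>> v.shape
(29, 37)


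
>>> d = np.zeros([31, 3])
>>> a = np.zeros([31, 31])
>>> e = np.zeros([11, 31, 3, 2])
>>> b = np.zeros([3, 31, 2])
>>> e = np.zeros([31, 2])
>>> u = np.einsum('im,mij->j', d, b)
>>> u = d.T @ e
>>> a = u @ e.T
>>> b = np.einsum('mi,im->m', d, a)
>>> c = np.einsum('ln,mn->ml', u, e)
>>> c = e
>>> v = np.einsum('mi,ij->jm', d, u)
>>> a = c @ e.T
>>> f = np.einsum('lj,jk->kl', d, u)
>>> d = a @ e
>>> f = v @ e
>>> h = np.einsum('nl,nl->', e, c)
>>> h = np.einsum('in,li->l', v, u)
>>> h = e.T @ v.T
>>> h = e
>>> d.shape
(31, 2)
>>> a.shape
(31, 31)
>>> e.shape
(31, 2)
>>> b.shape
(31,)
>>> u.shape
(3, 2)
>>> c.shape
(31, 2)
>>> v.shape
(2, 31)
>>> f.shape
(2, 2)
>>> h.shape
(31, 2)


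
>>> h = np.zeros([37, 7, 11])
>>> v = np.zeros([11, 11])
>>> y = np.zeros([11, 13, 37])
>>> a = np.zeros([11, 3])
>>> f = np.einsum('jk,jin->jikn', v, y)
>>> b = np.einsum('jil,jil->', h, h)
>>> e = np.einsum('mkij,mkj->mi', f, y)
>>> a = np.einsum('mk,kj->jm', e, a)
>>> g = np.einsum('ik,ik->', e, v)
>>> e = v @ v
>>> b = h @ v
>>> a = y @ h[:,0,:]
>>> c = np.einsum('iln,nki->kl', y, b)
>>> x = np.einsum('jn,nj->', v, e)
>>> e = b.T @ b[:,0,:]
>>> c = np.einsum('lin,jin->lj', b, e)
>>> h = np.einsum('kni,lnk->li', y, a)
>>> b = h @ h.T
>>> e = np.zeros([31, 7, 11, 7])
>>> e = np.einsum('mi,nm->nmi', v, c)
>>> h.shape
(11, 37)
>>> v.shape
(11, 11)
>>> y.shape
(11, 13, 37)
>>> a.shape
(11, 13, 11)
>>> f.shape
(11, 13, 11, 37)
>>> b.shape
(11, 11)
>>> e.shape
(37, 11, 11)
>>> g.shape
()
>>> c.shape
(37, 11)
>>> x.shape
()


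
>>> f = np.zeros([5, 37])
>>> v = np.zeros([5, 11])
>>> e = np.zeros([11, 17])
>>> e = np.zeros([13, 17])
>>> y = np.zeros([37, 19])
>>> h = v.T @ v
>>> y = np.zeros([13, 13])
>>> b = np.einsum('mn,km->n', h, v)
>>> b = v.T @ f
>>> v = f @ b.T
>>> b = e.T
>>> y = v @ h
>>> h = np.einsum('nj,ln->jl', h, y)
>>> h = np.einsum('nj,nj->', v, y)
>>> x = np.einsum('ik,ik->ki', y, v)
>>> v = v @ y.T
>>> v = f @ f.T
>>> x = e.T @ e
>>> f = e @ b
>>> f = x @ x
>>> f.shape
(17, 17)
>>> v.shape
(5, 5)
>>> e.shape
(13, 17)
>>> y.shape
(5, 11)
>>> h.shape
()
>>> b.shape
(17, 13)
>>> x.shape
(17, 17)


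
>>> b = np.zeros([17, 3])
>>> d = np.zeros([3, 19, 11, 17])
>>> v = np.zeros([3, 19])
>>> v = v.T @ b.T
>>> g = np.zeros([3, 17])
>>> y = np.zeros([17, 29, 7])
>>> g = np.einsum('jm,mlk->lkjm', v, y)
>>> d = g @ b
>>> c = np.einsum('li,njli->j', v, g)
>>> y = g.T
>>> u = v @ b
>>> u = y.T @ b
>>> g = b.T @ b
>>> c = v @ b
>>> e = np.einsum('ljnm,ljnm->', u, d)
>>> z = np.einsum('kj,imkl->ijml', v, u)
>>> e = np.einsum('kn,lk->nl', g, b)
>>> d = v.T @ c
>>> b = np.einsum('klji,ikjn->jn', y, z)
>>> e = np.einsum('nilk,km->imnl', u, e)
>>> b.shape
(7, 3)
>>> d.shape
(17, 3)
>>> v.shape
(19, 17)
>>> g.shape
(3, 3)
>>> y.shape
(17, 19, 7, 29)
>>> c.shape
(19, 3)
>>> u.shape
(29, 7, 19, 3)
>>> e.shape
(7, 17, 29, 19)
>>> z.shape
(29, 17, 7, 3)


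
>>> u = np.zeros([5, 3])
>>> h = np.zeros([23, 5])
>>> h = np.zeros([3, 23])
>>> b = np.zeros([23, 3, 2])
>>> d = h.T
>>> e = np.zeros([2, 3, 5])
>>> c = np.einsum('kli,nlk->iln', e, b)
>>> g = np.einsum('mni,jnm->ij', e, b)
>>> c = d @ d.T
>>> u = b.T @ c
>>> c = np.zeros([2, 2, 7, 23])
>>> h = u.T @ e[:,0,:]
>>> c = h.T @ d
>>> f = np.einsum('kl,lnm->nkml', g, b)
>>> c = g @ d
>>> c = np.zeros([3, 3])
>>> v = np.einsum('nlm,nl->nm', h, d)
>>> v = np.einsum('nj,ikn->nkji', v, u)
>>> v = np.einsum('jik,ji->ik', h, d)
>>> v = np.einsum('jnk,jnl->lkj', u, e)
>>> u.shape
(2, 3, 23)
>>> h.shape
(23, 3, 5)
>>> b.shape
(23, 3, 2)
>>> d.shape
(23, 3)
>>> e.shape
(2, 3, 5)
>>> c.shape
(3, 3)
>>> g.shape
(5, 23)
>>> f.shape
(3, 5, 2, 23)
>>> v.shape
(5, 23, 2)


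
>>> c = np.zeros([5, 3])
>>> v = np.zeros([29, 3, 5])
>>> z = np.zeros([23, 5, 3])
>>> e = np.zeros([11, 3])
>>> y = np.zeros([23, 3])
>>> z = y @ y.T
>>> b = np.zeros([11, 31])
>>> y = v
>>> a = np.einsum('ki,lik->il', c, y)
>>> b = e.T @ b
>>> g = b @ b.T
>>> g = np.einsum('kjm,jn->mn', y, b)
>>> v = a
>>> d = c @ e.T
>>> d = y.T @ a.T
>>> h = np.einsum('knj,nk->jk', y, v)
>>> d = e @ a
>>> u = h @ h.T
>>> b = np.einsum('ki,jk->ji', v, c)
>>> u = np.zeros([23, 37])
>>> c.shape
(5, 3)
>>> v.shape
(3, 29)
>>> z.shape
(23, 23)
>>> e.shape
(11, 3)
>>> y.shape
(29, 3, 5)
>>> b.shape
(5, 29)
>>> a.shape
(3, 29)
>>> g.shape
(5, 31)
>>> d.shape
(11, 29)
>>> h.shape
(5, 29)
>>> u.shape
(23, 37)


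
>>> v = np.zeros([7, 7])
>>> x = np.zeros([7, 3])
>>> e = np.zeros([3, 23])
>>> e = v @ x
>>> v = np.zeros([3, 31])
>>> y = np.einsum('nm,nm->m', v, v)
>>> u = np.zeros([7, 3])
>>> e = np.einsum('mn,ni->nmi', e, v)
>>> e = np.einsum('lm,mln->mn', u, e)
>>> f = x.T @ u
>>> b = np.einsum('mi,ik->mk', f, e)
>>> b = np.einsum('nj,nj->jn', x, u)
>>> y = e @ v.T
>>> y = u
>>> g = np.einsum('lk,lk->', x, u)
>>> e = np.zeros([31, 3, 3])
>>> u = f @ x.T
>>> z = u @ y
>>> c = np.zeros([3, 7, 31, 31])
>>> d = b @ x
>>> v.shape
(3, 31)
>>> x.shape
(7, 3)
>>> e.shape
(31, 3, 3)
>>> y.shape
(7, 3)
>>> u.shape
(3, 7)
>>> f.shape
(3, 3)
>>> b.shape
(3, 7)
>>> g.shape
()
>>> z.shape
(3, 3)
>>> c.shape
(3, 7, 31, 31)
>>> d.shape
(3, 3)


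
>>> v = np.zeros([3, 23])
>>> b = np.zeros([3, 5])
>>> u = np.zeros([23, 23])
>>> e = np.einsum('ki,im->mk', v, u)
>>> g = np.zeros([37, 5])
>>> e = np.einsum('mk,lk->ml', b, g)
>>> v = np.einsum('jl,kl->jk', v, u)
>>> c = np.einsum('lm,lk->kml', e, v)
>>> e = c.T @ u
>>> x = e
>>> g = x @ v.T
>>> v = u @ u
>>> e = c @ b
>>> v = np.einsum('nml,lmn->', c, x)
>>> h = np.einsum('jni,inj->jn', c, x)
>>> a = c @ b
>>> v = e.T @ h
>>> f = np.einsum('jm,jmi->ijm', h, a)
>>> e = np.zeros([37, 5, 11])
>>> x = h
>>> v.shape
(5, 37, 37)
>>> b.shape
(3, 5)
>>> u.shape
(23, 23)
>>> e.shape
(37, 5, 11)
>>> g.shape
(3, 37, 3)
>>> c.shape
(23, 37, 3)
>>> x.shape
(23, 37)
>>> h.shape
(23, 37)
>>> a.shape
(23, 37, 5)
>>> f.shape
(5, 23, 37)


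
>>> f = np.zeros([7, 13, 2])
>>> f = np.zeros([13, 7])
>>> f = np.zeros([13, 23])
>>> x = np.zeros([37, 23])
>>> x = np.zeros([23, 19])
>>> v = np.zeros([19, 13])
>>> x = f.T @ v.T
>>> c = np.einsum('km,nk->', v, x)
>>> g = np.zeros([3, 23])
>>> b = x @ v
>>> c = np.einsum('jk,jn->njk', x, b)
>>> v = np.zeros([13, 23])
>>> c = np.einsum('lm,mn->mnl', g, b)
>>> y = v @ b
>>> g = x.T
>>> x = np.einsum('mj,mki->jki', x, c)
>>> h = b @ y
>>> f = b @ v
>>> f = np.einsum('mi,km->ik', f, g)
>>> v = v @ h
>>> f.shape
(23, 19)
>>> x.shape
(19, 13, 3)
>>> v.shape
(13, 13)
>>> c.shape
(23, 13, 3)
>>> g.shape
(19, 23)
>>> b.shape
(23, 13)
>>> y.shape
(13, 13)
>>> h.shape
(23, 13)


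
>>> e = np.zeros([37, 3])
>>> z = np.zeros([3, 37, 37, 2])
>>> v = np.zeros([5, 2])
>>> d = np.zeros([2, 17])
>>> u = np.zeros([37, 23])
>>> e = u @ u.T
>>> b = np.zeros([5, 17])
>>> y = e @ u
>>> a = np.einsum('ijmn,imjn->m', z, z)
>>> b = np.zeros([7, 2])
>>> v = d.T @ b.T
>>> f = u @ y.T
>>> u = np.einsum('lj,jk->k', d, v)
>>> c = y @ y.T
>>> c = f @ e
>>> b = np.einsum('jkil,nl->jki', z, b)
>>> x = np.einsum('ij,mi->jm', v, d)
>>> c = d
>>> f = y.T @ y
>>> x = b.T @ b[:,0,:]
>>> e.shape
(37, 37)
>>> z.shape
(3, 37, 37, 2)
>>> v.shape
(17, 7)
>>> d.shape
(2, 17)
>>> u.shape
(7,)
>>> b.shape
(3, 37, 37)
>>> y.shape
(37, 23)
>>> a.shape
(37,)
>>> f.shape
(23, 23)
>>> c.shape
(2, 17)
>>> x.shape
(37, 37, 37)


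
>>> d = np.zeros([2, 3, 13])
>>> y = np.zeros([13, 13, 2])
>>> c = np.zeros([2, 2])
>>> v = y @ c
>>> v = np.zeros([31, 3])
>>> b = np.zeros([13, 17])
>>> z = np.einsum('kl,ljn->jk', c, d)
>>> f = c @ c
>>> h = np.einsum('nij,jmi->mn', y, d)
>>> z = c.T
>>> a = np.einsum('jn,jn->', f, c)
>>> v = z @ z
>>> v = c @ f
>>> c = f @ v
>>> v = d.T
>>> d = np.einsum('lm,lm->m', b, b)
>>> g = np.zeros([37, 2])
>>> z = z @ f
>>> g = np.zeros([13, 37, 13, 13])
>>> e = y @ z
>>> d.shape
(17,)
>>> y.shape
(13, 13, 2)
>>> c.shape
(2, 2)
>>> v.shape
(13, 3, 2)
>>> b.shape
(13, 17)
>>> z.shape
(2, 2)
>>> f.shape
(2, 2)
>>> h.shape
(3, 13)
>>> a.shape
()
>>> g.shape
(13, 37, 13, 13)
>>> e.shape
(13, 13, 2)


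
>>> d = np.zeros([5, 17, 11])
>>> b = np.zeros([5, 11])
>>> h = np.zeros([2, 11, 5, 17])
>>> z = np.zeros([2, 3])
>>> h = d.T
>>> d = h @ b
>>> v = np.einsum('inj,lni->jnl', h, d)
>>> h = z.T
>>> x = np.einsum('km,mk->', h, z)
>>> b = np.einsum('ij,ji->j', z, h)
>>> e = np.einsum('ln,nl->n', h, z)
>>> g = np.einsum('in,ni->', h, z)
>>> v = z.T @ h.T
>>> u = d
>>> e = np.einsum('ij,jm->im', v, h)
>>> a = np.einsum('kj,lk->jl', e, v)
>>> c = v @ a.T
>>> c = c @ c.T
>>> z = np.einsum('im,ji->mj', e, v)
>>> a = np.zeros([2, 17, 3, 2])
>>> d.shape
(11, 17, 11)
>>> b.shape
(3,)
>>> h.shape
(3, 2)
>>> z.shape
(2, 3)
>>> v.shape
(3, 3)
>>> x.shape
()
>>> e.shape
(3, 2)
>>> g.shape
()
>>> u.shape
(11, 17, 11)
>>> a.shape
(2, 17, 3, 2)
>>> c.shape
(3, 3)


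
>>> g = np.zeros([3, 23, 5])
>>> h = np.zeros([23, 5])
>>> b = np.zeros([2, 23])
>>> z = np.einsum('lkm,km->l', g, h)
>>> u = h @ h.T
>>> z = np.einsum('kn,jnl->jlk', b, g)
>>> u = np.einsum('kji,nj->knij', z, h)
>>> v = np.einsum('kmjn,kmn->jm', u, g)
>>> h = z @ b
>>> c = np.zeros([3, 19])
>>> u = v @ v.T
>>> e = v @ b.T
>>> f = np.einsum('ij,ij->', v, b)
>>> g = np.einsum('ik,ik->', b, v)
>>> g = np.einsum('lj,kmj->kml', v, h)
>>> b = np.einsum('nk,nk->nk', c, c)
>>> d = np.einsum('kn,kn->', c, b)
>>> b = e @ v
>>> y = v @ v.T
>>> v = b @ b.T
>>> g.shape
(3, 5, 2)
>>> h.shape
(3, 5, 23)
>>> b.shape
(2, 23)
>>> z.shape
(3, 5, 2)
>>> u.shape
(2, 2)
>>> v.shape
(2, 2)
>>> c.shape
(3, 19)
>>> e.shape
(2, 2)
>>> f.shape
()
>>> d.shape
()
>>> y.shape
(2, 2)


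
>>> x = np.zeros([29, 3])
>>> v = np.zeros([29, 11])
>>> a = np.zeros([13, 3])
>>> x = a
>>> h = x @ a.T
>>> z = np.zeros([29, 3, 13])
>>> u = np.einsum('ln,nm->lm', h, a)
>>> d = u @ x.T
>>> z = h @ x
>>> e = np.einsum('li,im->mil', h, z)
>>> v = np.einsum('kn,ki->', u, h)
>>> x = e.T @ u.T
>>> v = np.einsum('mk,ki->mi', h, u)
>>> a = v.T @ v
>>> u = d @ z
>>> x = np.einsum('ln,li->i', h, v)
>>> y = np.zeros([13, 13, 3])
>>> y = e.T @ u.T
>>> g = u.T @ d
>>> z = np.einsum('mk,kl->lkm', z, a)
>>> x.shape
(3,)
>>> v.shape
(13, 3)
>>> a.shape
(3, 3)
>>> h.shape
(13, 13)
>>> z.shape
(3, 3, 13)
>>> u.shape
(13, 3)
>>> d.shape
(13, 13)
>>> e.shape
(3, 13, 13)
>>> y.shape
(13, 13, 13)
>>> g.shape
(3, 13)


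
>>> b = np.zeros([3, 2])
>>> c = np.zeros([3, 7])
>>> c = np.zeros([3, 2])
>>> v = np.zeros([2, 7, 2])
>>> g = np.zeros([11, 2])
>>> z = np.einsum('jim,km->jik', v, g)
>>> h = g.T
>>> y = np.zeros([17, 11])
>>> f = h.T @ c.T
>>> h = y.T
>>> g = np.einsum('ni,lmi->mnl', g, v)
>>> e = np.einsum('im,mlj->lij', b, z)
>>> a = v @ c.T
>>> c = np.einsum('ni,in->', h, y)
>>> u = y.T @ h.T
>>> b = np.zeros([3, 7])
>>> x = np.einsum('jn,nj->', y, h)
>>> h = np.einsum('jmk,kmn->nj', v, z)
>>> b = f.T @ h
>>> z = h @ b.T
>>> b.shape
(3, 2)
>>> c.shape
()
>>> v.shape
(2, 7, 2)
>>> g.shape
(7, 11, 2)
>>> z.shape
(11, 3)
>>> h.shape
(11, 2)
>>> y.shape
(17, 11)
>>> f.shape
(11, 3)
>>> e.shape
(7, 3, 11)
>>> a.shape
(2, 7, 3)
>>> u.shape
(11, 11)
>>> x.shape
()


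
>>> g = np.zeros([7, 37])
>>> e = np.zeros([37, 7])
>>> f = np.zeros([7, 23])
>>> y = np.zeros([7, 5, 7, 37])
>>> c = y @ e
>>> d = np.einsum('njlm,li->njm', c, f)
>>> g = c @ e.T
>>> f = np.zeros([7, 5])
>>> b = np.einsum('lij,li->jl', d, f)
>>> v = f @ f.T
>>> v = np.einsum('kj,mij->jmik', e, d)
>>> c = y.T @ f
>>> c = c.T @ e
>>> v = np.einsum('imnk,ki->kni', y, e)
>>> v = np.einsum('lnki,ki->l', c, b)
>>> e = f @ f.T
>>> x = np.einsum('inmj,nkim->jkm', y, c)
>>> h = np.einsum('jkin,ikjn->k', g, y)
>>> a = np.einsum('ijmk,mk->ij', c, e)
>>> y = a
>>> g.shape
(7, 5, 7, 37)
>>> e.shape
(7, 7)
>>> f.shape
(7, 5)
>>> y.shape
(5, 5)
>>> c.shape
(5, 5, 7, 7)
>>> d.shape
(7, 5, 7)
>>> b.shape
(7, 7)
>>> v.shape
(5,)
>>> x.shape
(37, 5, 7)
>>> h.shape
(5,)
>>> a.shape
(5, 5)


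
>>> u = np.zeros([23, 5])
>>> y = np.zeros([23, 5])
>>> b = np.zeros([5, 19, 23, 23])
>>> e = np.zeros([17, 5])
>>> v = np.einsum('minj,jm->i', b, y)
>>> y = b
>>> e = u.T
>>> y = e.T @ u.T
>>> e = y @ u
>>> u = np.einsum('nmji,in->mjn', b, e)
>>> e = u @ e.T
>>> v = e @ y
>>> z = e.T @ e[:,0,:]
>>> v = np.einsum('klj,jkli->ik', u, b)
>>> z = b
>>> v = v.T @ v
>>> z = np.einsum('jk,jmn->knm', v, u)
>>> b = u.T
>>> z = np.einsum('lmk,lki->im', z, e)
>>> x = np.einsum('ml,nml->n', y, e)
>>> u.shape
(19, 23, 5)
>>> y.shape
(23, 23)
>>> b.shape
(5, 23, 19)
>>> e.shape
(19, 23, 23)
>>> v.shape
(19, 19)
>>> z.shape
(23, 5)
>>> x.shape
(19,)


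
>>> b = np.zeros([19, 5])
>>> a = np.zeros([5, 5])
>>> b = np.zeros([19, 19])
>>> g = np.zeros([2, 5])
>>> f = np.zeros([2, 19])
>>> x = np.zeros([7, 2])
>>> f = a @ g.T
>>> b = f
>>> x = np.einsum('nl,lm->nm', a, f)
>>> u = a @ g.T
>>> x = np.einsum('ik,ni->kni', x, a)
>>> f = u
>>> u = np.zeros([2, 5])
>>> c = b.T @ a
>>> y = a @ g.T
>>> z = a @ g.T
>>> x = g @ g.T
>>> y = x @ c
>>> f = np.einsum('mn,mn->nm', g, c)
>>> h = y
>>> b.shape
(5, 2)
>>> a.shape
(5, 5)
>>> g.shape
(2, 5)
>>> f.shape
(5, 2)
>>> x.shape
(2, 2)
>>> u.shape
(2, 5)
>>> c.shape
(2, 5)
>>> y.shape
(2, 5)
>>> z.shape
(5, 2)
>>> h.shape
(2, 5)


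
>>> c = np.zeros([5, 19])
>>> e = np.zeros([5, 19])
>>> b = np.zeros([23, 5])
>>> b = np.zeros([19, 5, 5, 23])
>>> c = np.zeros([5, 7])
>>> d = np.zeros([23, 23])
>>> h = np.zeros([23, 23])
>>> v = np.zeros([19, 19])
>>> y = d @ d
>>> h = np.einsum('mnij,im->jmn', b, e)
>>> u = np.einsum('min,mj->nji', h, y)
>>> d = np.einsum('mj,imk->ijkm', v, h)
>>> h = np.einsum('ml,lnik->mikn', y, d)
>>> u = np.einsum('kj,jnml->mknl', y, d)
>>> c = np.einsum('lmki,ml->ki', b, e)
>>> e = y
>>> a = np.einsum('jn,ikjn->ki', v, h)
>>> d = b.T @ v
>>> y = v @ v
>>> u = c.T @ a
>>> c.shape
(5, 23)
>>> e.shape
(23, 23)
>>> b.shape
(19, 5, 5, 23)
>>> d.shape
(23, 5, 5, 19)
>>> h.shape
(23, 5, 19, 19)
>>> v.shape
(19, 19)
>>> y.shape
(19, 19)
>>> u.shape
(23, 23)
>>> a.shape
(5, 23)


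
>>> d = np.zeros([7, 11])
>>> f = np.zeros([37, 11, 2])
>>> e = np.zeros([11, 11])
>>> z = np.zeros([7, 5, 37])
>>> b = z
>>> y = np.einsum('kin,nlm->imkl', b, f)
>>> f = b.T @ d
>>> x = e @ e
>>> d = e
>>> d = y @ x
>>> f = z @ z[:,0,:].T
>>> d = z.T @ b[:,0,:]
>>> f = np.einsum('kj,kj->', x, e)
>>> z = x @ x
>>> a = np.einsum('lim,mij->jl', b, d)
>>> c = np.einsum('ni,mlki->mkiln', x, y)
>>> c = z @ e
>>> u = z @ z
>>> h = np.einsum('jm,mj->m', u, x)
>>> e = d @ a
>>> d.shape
(37, 5, 37)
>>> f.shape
()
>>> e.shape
(37, 5, 7)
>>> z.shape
(11, 11)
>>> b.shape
(7, 5, 37)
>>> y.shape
(5, 2, 7, 11)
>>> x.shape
(11, 11)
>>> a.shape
(37, 7)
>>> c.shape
(11, 11)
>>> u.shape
(11, 11)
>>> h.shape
(11,)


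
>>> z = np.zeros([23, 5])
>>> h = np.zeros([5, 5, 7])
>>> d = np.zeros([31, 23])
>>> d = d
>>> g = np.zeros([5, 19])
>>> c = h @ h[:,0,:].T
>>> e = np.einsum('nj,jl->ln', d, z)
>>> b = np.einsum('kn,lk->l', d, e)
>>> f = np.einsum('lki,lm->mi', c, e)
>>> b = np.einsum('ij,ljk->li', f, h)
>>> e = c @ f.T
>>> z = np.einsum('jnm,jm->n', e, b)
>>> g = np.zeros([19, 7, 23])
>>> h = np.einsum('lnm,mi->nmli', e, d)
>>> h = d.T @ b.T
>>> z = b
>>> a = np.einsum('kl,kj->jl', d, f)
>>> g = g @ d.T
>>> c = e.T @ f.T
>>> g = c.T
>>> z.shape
(5, 31)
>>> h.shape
(23, 5)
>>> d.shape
(31, 23)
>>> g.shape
(31, 5, 31)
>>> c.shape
(31, 5, 31)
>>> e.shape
(5, 5, 31)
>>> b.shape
(5, 31)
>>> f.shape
(31, 5)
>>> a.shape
(5, 23)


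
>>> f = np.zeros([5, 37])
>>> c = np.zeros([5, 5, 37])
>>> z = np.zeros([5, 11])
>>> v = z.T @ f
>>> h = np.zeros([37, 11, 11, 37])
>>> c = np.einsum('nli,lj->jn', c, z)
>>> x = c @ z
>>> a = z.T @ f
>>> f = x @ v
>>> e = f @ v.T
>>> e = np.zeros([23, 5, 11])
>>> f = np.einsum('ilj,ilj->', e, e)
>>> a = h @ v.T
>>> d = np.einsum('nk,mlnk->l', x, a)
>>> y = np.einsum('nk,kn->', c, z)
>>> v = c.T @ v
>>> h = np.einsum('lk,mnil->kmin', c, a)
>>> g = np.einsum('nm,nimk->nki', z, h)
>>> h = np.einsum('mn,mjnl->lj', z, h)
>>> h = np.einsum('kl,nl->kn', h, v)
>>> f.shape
()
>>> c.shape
(11, 5)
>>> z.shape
(5, 11)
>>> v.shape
(5, 37)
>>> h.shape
(11, 5)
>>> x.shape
(11, 11)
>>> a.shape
(37, 11, 11, 11)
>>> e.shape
(23, 5, 11)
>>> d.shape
(11,)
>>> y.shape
()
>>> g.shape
(5, 11, 37)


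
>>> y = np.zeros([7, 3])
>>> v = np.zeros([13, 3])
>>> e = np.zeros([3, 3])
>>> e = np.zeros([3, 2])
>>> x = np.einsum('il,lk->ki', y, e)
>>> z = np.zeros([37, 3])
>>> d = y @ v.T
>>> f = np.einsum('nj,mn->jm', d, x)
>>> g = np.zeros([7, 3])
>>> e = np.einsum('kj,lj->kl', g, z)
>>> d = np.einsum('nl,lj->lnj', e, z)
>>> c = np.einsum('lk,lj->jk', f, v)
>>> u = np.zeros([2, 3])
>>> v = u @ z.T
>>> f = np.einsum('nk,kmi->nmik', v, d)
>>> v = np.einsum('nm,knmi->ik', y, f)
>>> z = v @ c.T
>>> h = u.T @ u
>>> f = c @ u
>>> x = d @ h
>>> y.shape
(7, 3)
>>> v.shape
(37, 2)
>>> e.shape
(7, 37)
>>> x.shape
(37, 7, 3)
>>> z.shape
(37, 3)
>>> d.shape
(37, 7, 3)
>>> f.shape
(3, 3)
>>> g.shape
(7, 3)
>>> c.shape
(3, 2)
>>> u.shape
(2, 3)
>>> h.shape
(3, 3)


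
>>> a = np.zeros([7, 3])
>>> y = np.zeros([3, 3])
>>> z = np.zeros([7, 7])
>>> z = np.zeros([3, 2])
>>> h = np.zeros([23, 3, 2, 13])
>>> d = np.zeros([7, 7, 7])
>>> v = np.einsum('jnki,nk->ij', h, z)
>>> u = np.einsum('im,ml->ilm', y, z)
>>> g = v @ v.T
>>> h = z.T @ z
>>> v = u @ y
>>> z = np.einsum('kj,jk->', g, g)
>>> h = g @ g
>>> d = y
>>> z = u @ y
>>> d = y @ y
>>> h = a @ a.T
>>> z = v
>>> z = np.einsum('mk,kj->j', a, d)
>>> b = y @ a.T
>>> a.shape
(7, 3)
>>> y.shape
(3, 3)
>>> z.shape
(3,)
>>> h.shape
(7, 7)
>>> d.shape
(3, 3)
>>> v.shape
(3, 2, 3)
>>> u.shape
(3, 2, 3)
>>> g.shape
(13, 13)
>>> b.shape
(3, 7)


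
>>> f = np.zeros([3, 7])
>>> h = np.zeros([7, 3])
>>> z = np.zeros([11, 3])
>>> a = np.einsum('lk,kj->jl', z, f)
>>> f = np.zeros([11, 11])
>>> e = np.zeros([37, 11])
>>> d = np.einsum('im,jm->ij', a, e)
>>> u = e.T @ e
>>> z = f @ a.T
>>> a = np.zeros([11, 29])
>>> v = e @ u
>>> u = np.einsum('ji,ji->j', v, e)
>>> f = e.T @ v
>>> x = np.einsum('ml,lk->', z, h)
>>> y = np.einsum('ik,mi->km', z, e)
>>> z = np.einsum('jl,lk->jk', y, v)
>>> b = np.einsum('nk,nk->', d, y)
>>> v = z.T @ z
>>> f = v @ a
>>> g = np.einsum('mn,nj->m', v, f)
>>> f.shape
(11, 29)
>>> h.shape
(7, 3)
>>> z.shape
(7, 11)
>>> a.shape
(11, 29)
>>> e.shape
(37, 11)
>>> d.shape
(7, 37)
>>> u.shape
(37,)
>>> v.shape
(11, 11)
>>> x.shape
()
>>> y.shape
(7, 37)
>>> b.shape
()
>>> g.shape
(11,)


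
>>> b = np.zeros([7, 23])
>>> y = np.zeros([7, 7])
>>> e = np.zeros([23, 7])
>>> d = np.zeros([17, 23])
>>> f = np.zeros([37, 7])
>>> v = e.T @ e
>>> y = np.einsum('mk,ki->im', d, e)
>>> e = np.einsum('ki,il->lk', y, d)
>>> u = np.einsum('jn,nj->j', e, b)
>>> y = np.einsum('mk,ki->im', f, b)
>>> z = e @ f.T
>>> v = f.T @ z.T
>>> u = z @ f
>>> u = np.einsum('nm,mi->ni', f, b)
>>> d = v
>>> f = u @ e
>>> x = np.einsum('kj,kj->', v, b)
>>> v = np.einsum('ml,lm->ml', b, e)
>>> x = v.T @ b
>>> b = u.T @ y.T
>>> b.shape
(23, 23)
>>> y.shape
(23, 37)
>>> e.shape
(23, 7)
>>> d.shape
(7, 23)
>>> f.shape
(37, 7)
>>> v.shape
(7, 23)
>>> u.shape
(37, 23)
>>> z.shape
(23, 37)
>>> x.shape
(23, 23)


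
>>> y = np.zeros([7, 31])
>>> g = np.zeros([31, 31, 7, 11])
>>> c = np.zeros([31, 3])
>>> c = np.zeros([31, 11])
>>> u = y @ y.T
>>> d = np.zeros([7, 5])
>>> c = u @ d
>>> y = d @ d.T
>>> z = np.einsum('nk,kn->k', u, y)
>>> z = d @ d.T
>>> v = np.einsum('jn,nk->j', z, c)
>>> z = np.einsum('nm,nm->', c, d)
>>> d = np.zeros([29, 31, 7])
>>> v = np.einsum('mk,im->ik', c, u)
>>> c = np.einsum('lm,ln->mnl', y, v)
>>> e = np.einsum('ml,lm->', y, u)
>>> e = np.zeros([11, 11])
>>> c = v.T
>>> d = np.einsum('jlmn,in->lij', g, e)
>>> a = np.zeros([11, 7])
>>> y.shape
(7, 7)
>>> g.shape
(31, 31, 7, 11)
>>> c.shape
(5, 7)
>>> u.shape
(7, 7)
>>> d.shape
(31, 11, 31)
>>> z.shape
()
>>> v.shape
(7, 5)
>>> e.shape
(11, 11)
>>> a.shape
(11, 7)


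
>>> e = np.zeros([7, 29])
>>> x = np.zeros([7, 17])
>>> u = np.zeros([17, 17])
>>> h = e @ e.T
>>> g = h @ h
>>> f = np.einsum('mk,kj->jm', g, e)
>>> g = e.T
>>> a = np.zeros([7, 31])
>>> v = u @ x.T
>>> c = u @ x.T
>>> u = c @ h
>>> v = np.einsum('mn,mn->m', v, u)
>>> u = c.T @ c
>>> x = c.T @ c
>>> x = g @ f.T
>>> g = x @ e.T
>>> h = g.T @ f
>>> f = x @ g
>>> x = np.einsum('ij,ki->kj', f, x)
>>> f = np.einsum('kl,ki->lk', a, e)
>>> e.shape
(7, 29)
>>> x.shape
(29, 7)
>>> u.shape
(7, 7)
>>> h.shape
(7, 7)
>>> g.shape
(29, 7)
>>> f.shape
(31, 7)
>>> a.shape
(7, 31)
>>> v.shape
(17,)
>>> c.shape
(17, 7)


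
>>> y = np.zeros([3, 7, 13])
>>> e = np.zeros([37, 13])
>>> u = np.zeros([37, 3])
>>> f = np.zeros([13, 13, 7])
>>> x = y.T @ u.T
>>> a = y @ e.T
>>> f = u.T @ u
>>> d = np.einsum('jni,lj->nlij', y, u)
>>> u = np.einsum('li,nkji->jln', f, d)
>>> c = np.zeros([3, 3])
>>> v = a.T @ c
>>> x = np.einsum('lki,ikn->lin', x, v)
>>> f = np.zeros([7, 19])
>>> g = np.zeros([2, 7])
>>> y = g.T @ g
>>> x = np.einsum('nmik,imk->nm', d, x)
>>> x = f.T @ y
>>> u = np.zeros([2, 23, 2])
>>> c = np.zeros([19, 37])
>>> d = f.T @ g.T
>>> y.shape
(7, 7)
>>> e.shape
(37, 13)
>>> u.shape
(2, 23, 2)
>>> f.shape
(7, 19)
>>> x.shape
(19, 7)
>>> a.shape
(3, 7, 37)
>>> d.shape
(19, 2)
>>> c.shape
(19, 37)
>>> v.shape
(37, 7, 3)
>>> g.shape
(2, 7)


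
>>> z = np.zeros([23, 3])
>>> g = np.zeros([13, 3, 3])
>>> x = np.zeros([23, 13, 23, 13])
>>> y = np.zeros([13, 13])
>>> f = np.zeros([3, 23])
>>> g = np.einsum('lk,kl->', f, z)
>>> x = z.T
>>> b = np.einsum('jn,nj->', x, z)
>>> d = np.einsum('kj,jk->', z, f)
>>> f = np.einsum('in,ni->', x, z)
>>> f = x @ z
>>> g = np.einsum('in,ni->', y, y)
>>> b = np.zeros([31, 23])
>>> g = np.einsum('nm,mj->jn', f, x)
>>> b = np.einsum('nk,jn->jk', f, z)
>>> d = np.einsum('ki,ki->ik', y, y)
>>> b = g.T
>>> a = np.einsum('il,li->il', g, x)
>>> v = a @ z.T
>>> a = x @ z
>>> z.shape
(23, 3)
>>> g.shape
(23, 3)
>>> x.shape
(3, 23)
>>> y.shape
(13, 13)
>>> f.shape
(3, 3)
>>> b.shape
(3, 23)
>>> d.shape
(13, 13)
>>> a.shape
(3, 3)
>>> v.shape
(23, 23)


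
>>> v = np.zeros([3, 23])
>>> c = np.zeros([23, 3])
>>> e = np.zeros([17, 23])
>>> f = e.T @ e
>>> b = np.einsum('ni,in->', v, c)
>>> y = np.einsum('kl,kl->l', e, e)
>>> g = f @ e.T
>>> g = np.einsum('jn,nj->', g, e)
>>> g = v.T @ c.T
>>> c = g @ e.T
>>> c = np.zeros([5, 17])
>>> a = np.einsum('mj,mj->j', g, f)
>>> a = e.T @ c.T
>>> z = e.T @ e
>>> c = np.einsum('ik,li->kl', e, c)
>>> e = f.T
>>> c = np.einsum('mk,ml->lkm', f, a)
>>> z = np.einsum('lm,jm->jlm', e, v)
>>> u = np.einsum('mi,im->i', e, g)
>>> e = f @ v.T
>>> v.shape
(3, 23)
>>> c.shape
(5, 23, 23)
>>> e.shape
(23, 3)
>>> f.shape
(23, 23)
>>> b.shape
()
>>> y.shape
(23,)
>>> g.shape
(23, 23)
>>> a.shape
(23, 5)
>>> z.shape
(3, 23, 23)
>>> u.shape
(23,)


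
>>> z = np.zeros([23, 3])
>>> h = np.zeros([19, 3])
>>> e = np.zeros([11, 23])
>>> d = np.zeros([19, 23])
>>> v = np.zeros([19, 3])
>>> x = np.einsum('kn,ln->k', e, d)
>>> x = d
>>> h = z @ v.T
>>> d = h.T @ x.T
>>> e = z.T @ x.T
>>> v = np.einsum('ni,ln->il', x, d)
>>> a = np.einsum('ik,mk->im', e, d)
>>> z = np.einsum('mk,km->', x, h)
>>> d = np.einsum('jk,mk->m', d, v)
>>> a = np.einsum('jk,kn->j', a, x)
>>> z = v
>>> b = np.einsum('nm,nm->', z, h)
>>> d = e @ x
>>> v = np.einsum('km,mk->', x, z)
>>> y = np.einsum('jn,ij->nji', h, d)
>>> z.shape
(23, 19)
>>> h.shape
(23, 19)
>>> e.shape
(3, 19)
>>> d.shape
(3, 23)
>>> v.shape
()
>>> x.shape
(19, 23)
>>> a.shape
(3,)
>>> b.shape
()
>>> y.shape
(19, 23, 3)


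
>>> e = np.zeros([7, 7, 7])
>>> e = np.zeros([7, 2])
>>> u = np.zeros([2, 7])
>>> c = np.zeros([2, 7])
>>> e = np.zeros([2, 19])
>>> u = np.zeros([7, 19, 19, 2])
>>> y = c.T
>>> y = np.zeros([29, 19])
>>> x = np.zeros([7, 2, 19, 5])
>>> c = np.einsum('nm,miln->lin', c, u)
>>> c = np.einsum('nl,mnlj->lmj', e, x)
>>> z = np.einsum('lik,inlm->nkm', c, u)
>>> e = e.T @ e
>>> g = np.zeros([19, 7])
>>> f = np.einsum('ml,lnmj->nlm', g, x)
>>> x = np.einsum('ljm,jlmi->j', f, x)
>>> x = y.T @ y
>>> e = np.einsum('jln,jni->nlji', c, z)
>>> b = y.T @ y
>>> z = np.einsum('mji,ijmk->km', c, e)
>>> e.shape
(5, 7, 19, 2)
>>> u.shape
(7, 19, 19, 2)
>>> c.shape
(19, 7, 5)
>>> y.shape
(29, 19)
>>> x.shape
(19, 19)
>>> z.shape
(2, 19)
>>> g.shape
(19, 7)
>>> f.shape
(2, 7, 19)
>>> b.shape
(19, 19)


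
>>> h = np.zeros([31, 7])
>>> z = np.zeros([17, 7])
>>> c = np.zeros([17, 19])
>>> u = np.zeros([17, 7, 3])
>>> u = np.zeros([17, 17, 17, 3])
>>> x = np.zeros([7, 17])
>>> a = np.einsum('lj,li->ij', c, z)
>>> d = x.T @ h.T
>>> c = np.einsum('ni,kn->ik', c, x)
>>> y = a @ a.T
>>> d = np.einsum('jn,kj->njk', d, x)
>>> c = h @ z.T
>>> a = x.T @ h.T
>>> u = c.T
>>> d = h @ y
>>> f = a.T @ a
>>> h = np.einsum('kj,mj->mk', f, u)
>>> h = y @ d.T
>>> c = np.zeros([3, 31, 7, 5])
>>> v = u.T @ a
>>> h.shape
(7, 31)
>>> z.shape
(17, 7)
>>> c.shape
(3, 31, 7, 5)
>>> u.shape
(17, 31)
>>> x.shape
(7, 17)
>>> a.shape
(17, 31)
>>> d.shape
(31, 7)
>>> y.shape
(7, 7)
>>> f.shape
(31, 31)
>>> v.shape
(31, 31)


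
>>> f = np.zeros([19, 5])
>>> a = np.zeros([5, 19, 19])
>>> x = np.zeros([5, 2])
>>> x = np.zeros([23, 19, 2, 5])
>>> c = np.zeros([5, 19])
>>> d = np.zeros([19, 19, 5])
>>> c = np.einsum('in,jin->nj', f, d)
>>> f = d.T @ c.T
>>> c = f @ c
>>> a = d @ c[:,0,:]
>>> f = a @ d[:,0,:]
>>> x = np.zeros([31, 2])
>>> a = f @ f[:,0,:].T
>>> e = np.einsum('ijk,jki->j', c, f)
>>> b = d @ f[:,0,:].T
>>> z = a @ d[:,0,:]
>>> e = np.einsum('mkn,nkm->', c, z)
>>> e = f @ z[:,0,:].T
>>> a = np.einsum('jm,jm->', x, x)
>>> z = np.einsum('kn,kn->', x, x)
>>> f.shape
(19, 19, 5)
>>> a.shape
()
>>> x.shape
(31, 2)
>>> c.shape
(5, 19, 19)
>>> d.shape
(19, 19, 5)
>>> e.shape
(19, 19, 19)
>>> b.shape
(19, 19, 19)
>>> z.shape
()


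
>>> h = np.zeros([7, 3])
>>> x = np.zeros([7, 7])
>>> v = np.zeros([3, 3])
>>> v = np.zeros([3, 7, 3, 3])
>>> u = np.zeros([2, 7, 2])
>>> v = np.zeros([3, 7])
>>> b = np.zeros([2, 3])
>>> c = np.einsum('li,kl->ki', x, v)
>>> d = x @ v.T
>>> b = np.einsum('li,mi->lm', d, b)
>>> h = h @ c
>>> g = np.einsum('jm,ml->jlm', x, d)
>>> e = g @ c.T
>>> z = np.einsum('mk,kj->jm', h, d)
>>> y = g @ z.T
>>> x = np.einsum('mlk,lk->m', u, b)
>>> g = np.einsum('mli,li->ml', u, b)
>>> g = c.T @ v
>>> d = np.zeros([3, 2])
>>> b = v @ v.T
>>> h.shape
(7, 7)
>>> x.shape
(2,)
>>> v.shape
(3, 7)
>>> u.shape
(2, 7, 2)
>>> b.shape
(3, 3)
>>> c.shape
(3, 7)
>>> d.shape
(3, 2)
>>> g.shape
(7, 7)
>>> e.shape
(7, 3, 3)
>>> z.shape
(3, 7)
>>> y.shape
(7, 3, 3)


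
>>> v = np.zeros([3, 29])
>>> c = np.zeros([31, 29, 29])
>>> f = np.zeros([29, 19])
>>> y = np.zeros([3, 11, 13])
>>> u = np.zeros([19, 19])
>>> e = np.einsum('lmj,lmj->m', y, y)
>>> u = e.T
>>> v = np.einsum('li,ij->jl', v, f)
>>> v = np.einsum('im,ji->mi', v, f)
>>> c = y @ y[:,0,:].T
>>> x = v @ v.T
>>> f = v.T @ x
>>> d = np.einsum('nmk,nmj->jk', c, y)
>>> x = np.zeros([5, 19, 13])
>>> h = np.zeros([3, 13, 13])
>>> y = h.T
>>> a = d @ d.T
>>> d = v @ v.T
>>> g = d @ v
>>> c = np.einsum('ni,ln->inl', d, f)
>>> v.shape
(3, 19)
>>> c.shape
(3, 3, 19)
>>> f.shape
(19, 3)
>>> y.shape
(13, 13, 3)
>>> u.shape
(11,)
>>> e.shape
(11,)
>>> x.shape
(5, 19, 13)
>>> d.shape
(3, 3)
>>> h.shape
(3, 13, 13)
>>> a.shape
(13, 13)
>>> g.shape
(3, 19)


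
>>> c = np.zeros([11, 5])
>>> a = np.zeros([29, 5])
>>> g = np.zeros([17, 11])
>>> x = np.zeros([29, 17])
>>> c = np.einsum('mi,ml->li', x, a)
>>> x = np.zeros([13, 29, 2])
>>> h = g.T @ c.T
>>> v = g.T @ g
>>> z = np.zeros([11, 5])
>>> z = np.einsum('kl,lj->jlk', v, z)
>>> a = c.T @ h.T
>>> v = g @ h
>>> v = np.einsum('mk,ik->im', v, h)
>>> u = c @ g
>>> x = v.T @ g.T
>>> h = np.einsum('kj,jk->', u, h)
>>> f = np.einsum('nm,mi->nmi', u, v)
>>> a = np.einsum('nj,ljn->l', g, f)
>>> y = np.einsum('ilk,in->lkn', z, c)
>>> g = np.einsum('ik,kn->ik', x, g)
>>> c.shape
(5, 17)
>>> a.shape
(5,)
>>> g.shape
(17, 17)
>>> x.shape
(17, 17)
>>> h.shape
()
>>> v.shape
(11, 17)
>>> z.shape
(5, 11, 11)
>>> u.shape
(5, 11)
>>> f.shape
(5, 11, 17)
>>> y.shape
(11, 11, 17)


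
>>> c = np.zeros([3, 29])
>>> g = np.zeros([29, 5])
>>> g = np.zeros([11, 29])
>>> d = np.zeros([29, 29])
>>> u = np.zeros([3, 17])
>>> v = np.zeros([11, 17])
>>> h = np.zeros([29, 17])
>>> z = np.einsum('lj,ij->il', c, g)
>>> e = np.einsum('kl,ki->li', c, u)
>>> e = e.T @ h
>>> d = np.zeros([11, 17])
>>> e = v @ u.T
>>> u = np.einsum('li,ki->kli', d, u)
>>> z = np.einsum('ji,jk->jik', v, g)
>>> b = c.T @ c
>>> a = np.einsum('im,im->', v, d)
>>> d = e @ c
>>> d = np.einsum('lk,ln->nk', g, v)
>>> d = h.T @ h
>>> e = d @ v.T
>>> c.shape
(3, 29)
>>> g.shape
(11, 29)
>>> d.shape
(17, 17)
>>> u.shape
(3, 11, 17)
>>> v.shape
(11, 17)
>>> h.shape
(29, 17)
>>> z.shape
(11, 17, 29)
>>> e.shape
(17, 11)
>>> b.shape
(29, 29)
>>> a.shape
()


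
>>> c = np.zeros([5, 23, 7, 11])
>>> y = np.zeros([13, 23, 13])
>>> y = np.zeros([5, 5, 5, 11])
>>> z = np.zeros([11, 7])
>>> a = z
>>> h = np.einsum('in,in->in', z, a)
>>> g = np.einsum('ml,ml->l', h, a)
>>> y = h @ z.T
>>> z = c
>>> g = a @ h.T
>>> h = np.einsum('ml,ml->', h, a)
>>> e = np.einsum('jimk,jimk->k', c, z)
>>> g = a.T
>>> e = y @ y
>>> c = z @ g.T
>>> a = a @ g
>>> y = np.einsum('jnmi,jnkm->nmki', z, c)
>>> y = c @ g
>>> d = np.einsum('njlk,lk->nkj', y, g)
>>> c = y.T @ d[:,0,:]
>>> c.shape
(11, 7, 23, 23)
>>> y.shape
(5, 23, 7, 11)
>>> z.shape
(5, 23, 7, 11)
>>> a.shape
(11, 11)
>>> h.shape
()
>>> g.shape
(7, 11)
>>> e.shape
(11, 11)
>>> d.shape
(5, 11, 23)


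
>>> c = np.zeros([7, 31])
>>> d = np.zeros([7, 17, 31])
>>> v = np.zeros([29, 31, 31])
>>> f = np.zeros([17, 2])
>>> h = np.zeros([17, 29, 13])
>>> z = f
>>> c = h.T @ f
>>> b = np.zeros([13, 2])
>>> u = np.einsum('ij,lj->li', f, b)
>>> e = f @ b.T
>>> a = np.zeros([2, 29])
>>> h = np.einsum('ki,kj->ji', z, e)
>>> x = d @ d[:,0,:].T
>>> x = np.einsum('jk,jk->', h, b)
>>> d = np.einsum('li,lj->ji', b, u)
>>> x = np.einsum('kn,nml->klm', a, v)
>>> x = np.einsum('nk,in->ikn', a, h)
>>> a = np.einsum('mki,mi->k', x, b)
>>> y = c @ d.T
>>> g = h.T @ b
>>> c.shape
(13, 29, 2)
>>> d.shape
(17, 2)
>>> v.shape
(29, 31, 31)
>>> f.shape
(17, 2)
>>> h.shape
(13, 2)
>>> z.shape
(17, 2)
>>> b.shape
(13, 2)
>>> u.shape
(13, 17)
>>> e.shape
(17, 13)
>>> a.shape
(29,)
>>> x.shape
(13, 29, 2)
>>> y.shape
(13, 29, 17)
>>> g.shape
(2, 2)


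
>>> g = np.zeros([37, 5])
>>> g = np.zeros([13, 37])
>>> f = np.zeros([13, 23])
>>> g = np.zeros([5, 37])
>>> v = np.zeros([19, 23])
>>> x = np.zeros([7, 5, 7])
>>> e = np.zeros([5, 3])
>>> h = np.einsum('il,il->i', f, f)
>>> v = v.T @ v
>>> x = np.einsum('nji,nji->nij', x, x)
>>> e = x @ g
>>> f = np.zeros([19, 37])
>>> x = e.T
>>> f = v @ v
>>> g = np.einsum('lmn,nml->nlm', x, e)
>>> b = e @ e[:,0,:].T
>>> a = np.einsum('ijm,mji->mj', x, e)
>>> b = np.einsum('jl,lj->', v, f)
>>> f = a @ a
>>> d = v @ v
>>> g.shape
(7, 37, 7)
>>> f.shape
(7, 7)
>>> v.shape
(23, 23)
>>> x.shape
(37, 7, 7)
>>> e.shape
(7, 7, 37)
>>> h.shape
(13,)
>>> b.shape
()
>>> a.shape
(7, 7)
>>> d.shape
(23, 23)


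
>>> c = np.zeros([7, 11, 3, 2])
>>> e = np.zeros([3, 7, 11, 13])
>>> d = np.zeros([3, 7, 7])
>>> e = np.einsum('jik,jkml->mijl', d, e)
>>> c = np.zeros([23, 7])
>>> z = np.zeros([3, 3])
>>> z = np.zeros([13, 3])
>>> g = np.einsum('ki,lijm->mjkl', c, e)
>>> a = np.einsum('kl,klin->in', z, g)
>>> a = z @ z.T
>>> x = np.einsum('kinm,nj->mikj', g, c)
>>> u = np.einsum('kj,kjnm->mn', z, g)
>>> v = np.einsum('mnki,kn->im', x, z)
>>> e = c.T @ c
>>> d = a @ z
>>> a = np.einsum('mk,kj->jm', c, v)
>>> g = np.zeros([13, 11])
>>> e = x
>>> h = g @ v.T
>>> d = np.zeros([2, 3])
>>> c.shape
(23, 7)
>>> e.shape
(11, 3, 13, 7)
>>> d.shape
(2, 3)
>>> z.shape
(13, 3)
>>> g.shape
(13, 11)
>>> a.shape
(11, 23)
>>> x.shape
(11, 3, 13, 7)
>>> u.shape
(11, 23)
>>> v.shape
(7, 11)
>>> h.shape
(13, 7)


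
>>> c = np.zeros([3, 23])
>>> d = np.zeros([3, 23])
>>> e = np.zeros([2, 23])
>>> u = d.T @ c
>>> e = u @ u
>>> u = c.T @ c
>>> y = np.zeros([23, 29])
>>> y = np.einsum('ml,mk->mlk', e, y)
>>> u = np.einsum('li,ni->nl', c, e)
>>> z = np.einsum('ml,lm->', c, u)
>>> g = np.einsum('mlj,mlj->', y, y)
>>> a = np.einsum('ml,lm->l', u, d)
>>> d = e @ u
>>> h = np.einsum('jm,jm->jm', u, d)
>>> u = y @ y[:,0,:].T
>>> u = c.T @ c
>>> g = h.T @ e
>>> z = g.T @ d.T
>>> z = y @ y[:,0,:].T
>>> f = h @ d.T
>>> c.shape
(3, 23)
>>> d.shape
(23, 3)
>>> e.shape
(23, 23)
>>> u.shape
(23, 23)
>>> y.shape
(23, 23, 29)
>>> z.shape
(23, 23, 23)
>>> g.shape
(3, 23)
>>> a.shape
(3,)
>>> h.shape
(23, 3)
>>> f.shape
(23, 23)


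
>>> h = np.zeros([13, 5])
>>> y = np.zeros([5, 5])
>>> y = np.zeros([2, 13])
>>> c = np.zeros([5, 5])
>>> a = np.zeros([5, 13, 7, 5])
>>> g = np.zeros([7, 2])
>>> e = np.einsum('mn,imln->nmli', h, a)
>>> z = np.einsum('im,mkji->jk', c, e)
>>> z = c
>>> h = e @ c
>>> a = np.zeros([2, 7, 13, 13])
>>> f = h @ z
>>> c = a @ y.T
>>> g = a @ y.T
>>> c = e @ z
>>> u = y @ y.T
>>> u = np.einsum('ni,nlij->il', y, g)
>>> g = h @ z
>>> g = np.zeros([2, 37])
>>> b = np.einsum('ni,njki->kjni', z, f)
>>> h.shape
(5, 13, 7, 5)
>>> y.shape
(2, 13)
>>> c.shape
(5, 13, 7, 5)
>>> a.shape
(2, 7, 13, 13)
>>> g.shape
(2, 37)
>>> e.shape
(5, 13, 7, 5)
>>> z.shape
(5, 5)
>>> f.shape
(5, 13, 7, 5)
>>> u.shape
(13, 7)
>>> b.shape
(7, 13, 5, 5)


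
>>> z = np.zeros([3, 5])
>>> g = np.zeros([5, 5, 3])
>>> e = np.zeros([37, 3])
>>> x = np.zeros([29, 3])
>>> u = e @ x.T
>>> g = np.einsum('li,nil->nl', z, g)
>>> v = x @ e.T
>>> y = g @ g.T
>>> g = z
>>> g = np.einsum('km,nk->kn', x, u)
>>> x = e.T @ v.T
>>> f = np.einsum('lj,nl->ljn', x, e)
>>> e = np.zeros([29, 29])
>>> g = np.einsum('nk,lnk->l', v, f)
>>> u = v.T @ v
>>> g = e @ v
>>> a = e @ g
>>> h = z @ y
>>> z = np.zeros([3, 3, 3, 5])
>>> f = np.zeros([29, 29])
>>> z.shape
(3, 3, 3, 5)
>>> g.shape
(29, 37)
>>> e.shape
(29, 29)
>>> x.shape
(3, 29)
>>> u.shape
(37, 37)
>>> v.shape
(29, 37)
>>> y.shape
(5, 5)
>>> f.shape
(29, 29)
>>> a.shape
(29, 37)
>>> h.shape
(3, 5)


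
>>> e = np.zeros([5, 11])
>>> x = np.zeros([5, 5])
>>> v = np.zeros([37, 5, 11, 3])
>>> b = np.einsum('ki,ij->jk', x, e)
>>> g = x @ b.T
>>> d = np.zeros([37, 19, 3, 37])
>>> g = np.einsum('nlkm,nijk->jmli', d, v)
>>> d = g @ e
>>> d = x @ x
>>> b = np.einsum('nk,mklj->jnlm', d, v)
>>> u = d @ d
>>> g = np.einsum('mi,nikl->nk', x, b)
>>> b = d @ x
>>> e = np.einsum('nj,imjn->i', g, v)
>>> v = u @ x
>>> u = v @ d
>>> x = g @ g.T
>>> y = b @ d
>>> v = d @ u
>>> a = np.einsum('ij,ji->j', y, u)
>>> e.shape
(37,)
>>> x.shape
(3, 3)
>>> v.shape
(5, 5)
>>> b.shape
(5, 5)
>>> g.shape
(3, 11)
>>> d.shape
(5, 5)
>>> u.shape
(5, 5)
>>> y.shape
(5, 5)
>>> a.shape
(5,)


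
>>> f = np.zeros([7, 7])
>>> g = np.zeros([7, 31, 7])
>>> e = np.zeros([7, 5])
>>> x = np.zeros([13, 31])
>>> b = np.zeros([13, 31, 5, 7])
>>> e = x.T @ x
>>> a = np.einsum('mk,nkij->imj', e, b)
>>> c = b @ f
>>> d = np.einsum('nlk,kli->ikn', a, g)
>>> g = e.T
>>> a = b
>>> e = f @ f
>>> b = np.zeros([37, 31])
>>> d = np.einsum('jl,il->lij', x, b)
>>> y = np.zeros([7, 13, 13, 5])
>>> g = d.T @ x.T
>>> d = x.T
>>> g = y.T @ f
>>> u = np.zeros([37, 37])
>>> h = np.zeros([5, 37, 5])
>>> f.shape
(7, 7)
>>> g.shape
(5, 13, 13, 7)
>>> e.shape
(7, 7)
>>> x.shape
(13, 31)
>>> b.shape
(37, 31)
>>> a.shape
(13, 31, 5, 7)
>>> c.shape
(13, 31, 5, 7)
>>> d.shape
(31, 13)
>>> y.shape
(7, 13, 13, 5)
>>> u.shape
(37, 37)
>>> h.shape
(5, 37, 5)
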